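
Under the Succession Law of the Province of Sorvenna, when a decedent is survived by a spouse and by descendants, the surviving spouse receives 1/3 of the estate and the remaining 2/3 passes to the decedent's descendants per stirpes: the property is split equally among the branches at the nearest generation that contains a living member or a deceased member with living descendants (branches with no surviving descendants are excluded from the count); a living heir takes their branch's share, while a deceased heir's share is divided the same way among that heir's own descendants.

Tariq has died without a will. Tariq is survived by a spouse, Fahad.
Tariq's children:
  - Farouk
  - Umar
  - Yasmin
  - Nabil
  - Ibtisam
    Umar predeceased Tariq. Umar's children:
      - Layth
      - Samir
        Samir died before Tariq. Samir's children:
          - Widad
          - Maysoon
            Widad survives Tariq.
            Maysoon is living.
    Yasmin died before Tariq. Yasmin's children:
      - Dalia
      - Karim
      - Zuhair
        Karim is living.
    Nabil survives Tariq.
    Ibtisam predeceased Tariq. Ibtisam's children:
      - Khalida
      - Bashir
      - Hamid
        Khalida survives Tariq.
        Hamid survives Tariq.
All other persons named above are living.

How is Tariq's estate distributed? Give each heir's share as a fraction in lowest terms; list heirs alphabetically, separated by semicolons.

Fahad, as surviving spouse, takes 1/3.
The remaining 2/3 passes to Tariq's descendants per stirpes.
The 2/3 is divided into 5 equal shares of 2/15 among Farouk, Umar, Yasmin, Nabil, Ibtisam.
Farouk is living and takes 2/15.
Umar predeceased; the 2/15 allotted to Umar's branch passes to Umar's issue by representation.
The 2/15 is divided into 2 equal shares of 1/15 among Layth, Samir.
Layth is living and takes 1/15.
Samir predeceased; the 1/15 allotted to Samir's branch passes to Samir's issue by representation.
The 1/15 is divided into 2 equal shares of 1/30 among Widad, Maysoon.
Widad is living and takes 1/30.
Maysoon is living and takes 1/30.
Yasmin predeceased; the 2/15 allotted to Yasmin's branch passes to Yasmin's issue by representation.
The 2/15 is divided into 3 equal shares of 2/45 among Dalia, Karim, Zuhair.
Dalia is living and takes 2/45.
Karim is living and takes 2/45.
Zuhair is living and takes 2/45.
Nabil is living and takes 2/15.
Ibtisam predeceased; the 2/15 allotted to Ibtisam's branch passes to Ibtisam's issue by representation.
The 2/15 is divided into 3 equal shares of 2/45 among Khalida, Bashir, Hamid.
Khalida is living and takes 2/45.
Bashir is living and takes 2/45.
Hamid is living and takes 2/45.

Bashir 2/45; Dalia 2/45; Fahad 1/3; Farouk 2/15; Hamid 2/45; Karim 2/45; Khalida 2/45; Layth 1/15; Maysoon 1/30; Nabil 2/15; Widad 1/30; Zuhair 2/45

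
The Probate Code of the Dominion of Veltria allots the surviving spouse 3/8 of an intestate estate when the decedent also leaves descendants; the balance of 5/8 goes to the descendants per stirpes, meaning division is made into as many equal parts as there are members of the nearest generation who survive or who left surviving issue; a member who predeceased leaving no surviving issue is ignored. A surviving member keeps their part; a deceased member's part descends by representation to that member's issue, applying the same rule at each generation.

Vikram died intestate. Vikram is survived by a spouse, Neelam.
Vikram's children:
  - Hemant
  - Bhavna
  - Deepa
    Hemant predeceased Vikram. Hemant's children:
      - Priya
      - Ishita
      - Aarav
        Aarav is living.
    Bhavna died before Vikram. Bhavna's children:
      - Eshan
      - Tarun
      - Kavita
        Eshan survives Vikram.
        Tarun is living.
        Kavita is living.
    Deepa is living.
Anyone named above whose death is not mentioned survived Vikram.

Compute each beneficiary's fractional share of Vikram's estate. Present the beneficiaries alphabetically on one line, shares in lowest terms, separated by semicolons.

Aarav 5/72; Deepa 5/24; Eshan 5/72; Ishita 5/72; Kavita 5/72; Neelam 3/8; Priya 5/72; Tarun 5/72

Neelam, as surviving spouse, takes 3/8.
The remaining 5/8 passes to Vikram's descendants per stirpes.
The 5/8 is divided into 3 equal shares of 5/24 among Hemant, Bhavna, Deepa.
Hemant predeceased; the 5/24 allotted to Hemant's branch passes to Hemant's issue by representation.
The 5/24 is divided into 3 equal shares of 5/72 among Priya, Ishita, Aarav.
Priya is living and takes 5/72.
Ishita is living and takes 5/72.
Aarav is living and takes 5/72.
Bhavna predeceased; the 5/24 allotted to Bhavna's branch passes to Bhavna's issue by representation.
The 5/24 is divided into 3 equal shares of 5/72 among Eshan, Tarun, Kavita.
Eshan is living and takes 5/72.
Tarun is living and takes 5/72.
Kavita is living and takes 5/72.
Deepa is living and takes 5/24.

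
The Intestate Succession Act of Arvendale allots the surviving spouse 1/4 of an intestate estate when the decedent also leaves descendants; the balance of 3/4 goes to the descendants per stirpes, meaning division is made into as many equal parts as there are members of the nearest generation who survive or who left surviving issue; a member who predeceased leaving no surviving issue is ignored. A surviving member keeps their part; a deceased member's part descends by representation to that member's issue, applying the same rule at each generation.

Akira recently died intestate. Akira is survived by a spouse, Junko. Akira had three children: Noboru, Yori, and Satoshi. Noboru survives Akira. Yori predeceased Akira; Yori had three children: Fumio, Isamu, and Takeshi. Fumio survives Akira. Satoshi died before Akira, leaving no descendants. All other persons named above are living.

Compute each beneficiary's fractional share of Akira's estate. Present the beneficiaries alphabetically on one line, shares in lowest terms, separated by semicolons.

Fumio 1/8; Isamu 1/8; Junko 1/4; Noboru 3/8; Takeshi 1/8

Junko, as surviving spouse, takes 1/4.
The remaining 3/4 passes to Akira's descendants per stirpes.
Satoshi left no surviving issue, so that branch lapses and is disregarded.
The 3/4 is divided into 2 equal shares of 3/8 among Noboru, Yori.
Noboru is living and takes 3/8.
Yori predeceased; the 3/8 allotted to Yori's branch passes to Yori's issue by representation.
The 3/8 is divided into 3 equal shares of 1/8 among Fumio, Isamu, Takeshi.
Fumio is living and takes 1/8.
Isamu is living and takes 1/8.
Takeshi is living and takes 1/8.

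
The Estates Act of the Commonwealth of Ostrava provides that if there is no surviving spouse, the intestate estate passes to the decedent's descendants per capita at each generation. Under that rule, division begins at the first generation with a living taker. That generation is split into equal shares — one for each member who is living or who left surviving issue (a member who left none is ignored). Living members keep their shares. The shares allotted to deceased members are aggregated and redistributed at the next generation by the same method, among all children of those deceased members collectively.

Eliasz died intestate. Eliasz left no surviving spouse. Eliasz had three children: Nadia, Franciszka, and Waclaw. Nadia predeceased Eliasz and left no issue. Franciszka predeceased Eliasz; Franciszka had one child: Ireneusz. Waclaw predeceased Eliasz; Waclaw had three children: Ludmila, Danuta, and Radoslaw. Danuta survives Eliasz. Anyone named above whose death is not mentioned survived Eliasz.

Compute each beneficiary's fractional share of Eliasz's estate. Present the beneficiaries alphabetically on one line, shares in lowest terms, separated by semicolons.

Danuta 1/4; Ireneusz 1/4; Ludmila 1/4; Radoslaw 1/4

There is no surviving spouse, so the entire estate passes to Eliasz's descendants per capita at each generation.
No one at generation 1 (Franciszka, Waclaw) is living; moving to the next generation.
At generation 2 (Ireneusz, Ludmila, Danuta, Radoslaw) there are 4 shares of (1)/4 = 1/4 each.
Living: Ireneusz, Ludmila, Danuta, and Radoslaw — each takes 1/4.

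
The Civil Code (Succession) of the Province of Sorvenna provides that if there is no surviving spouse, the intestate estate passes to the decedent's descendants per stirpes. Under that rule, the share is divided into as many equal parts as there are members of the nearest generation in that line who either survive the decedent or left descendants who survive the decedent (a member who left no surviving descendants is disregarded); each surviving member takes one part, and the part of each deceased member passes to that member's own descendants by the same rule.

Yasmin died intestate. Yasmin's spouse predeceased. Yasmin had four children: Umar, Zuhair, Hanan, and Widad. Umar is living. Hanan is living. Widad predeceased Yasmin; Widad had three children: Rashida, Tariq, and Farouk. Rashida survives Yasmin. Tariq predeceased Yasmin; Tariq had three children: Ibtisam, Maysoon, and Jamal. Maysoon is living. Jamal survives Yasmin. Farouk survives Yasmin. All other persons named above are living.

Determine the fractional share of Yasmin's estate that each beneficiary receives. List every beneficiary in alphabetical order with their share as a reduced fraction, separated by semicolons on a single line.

Farouk 1/12; Hanan 1/4; Ibtisam 1/36; Jamal 1/36; Maysoon 1/36; Rashida 1/12; Umar 1/4; Zuhair 1/4

There is no surviving spouse, so the entire estate passes to Yasmin's descendants per stirpes.
The estate is divided into 4 equal shares of 1/4 among Umar, Zuhair, Hanan, Widad.
Umar is living and takes 1/4.
Zuhair is living and takes 1/4.
Hanan is living and takes 1/4.
Widad predeceased; the 1/4 allotted to Widad's branch passes to Widad's issue by representation.
The 1/4 is divided into 3 equal shares of 1/12 among Rashida, Tariq, Farouk.
Rashida is living and takes 1/12.
Tariq predeceased; the 1/12 allotted to Tariq's branch passes to Tariq's issue by representation.
The 1/12 is divided into 3 equal shares of 1/36 among Ibtisam, Maysoon, Jamal.
Ibtisam is living and takes 1/36.
Maysoon is living and takes 1/36.
Jamal is living and takes 1/36.
Farouk is living and takes 1/12.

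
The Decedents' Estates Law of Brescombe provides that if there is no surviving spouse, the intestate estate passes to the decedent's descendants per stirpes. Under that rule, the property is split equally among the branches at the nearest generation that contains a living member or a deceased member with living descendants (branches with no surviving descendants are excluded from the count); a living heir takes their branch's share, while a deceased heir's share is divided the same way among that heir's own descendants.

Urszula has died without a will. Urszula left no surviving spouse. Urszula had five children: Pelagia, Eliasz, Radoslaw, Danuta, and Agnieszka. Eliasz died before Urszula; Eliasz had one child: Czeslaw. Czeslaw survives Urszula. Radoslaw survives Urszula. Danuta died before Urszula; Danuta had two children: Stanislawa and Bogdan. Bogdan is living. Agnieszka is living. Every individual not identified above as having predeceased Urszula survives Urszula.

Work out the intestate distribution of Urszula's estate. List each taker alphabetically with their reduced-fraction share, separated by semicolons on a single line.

Agnieszka 1/5; Bogdan 1/10; Czeslaw 1/5; Pelagia 1/5; Radoslaw 1/5; Stanislawa 1/10

There is no surviving spouse, so the entire estate passes to Urszula's descendants per stirpes.
The estate is divided into 5 equal shares of 1/5 among Pelagia, Eliasz, Radoslaw, Danuta, Agnieszka.
Pelagia is living and takes 1/5.
Eliasz predeceased; the 1/5 allotted to Eliasz's branch passes to Eliasz's issue by representation.
Czeslaw is the sole taker at this level and receives the full 1/5.
Radoslaw is living and takes 1/5.
Danuta predeceased; the 1/5 allotted to Danuta's branch passes to Danuta's issue by representation.
The 1/5 is divided into 2 equal shares of 1/10 among Stanislawa, Bogdan.
Stanislawa is living and takes 1/10.
Bogdan is living and takes 1/10.
Agnieszka is living and takes 1/5.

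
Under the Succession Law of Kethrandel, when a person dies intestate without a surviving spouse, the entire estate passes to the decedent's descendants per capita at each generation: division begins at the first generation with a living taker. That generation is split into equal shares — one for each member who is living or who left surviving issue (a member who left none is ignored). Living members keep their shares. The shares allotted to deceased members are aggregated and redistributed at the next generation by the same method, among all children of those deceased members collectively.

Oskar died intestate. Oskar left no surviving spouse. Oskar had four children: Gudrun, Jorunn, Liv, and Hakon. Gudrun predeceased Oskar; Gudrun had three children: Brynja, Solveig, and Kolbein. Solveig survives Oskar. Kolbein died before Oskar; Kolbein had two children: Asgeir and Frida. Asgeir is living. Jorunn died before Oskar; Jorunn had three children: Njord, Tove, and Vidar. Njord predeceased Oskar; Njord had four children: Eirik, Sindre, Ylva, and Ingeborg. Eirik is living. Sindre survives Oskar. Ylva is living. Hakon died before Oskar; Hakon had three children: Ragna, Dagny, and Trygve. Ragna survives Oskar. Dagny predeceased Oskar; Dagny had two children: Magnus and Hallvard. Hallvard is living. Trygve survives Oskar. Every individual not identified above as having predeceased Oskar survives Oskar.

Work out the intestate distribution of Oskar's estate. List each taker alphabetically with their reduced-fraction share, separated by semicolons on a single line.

There is no surviving spouse, so the entire estate passes to Oskar's descendants per capita at each generation.
At generation 1 (Gudrun, Jorunn, Liv, Hakon) there are 4 shares of (1)/4 = 1/4 each.
Living: Liv — each takes 1/4.
Deceased: Gudrun, Jorunn, and Hakon. Their combined 3/4 is pooled and carried to generation 2.
At generation 2 (Brynja, Solveig, Kolbein, Njord, Tove, Vidar, Ragna, Dagny, Trygve) there are 9 shares of (3/4)/9 = 1/12 each.
Living: Brynja, Solveig, Tove, Vidar, Ragna, and Trygve — each takes 1/12.
Deceased: Kolbein, Njord, and Dagny. Their combined 1/4 is pooled and carried to generation 3.
At generation 3 (Asgeir, Frida, Eirik, Sindre, Ylva, Ingeborg, Magnus, Hallvard) there are 8 shares of (1/4)/8 = 1/32 each.
Living: Asgeir, Frida, Eirik, Sindre, Ylva, Ingeborg, Magnus, and Hallvard — each takes 1/32.

Asgeir 1/32; Brynja 1/12; Eirik 1/32; Frida 1/32; Hallvard 1/32; Ingeborg 1/32; Liv 1/4; Magnus 1/32; Ragna 1/12; Sindre 1/32; Solveig 1/12; Tove 1/12; Trygve 1/12; Vidar 1/12; Ylva 1/32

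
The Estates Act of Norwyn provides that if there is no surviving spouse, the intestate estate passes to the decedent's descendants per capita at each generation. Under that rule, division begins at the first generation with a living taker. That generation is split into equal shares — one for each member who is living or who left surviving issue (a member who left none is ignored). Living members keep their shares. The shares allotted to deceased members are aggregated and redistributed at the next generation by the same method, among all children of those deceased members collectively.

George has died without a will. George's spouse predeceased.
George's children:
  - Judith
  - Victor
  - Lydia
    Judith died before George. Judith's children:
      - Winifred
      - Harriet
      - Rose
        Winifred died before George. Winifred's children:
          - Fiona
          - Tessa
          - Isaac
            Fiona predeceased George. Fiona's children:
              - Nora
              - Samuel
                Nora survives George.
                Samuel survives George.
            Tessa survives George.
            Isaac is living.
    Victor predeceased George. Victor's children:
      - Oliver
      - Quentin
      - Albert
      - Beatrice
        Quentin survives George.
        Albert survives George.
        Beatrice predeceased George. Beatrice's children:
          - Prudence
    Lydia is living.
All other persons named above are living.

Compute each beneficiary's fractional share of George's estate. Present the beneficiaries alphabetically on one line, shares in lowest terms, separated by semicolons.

There is no surviving spouse, so the entire estate passes to George's descendants per capita at each generation.
At generation 1 (Judith, Victor, Lydia) there are 3 shares of (1)/3 = 1/3 each.
Living: Lydia — each takes 1/3.
Deceased: Judith and Victor. Their combined 2/3 is pooled and carried to generation 2.
At generation 2 (Winifred, Harriet, Rose, Oliver, Quentin, Albert, Beatrice) there are 7 shares of (2/3)/7 = 2/21 each.
Living: Harriet, Rose, Oliver, Quentin, and Albert — each takes 2/21.
Deceased: Winifred and Beatrice. Their combined 4/21 is pooled and carried to generation 3.
At generation 3 (Fiona, Tessa, Isaac, Prudence) there are 4 shares of (4/21)/4 = 1/21 each.
Living: Tessa, Isaac, and Prudence — each takes 1/21.
Deceased: Fiona. That 1/21 share is carried to generation 4.
At generation 4 (Nora, Samuel) there are 2 shares of (1/21)/2 = 1/42 each.
Living: Nora and Samuel — each takes 1/42.

Albert 2/21; Harriet 2/21; Isaac 1/21; Lydia 1/3; Nora 1/42; Oliver 2/21; Prudence 1/21; Quentin 2/21; Rose 2/21; Samuel 1/42; Tessa 1/21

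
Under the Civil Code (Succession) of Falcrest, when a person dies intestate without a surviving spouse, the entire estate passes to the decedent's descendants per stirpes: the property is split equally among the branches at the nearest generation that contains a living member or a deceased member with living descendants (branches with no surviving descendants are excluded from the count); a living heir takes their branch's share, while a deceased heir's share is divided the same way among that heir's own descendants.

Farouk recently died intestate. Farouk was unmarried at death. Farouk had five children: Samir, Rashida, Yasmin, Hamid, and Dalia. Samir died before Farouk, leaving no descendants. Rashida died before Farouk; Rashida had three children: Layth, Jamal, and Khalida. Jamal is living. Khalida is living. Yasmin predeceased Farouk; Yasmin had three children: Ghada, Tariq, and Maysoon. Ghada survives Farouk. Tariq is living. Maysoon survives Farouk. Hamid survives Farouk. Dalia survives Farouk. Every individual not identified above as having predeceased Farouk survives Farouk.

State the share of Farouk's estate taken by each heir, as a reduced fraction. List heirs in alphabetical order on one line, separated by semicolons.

There is no surviving spouse, so the entire estate passes to Farouk's descendants per stirpes.
Samir left no surviving issue, so that branch lapses and is disregarded.
The estate is divided into 4 equal shares of 1/4 among Rashida, Yasmin, Hamid, Dalia.
Rashida predeceased; the 1/4 allotted to Rashida's branch passes to Rashida's issue by representation.
The 1/4 is divided into 3 equal shares of 1/12 among Layth, Jamal, Khalida.
Layth is living and takes 1/12.
Jamal is living and takes 1/12.
Khalida is living and takes 1/12.
Yasmin predeceased; the 1/4 allotted to Yasmin's branch passes to Yasmin's issue by representation.
The 1/4 is divided into 3 equal shares of 1/12 among Ghada, Tariq, Maysoon.
Ghada is living and takes 1/12.
Tariq is living and takes 1/12.
Maysoon is living and takes 1/12.
Hamid is living and takes 1/4.
Dalia is living and takes 1/4.

Dalia 1/4; Ghada 1/12; Hamid 1/4; Jamal 1/12; Khalida 1/12; Layth 1/12; Maysoon 1/12; Tariq 1/12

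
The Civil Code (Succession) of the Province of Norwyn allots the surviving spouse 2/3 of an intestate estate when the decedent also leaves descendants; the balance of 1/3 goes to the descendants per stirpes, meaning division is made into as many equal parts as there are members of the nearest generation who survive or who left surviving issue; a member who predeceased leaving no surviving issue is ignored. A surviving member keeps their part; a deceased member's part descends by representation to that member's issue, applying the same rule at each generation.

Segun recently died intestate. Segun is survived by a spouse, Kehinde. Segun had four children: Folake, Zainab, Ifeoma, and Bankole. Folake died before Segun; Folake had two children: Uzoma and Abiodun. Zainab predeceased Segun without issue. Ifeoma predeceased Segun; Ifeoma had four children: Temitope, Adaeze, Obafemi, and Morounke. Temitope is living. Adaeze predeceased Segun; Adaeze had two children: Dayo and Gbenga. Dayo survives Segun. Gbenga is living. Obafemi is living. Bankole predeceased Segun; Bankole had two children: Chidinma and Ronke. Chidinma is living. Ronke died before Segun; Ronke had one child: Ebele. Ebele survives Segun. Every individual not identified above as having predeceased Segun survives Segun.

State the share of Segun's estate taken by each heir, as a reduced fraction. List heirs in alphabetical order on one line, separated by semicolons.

Kehinde, as surviving spouse, takes 2/3.
The remaining 1/3 passes to Segun's descendants per stirpes.
Zainab left no surviving issue, so that branch lapses and is disregarded.
The 1/3 is divided into 3 equal shares of 1/9 among Folake, Ifeoma, Bankole.
Folake predeceased; the 1/9 allotted to Folake's branch passes to Folake's issue by representation.
The 1/9 is divided into 2 equal shares of 1/18 among Uzoma, Abiodun.
Uzoma is living and takes 1/18.
Abiodun is living and takes 1/18.
Ifeoma predeceased; the 1/9 allotted to Ifeoma's branch passes to Ifeoma's issue by representation.
The 1/9 is divided into 4 equal shares of 1/36 among Temitope, Adaeze, Obafemi, Morounke.
Temitope is living and takes 1/36.
Adaeze predeceased; the 1/36 allotted to Adaeze's branch passes to Adaeze's issue by representation.
The 1/36 is divided into 2 equal shares of 1/72 among Dayo, Gbenga.
Dayo is living and takes 1/72.
Gbenga is living and takes 1/72.
Obafemi is living and takes 1/36.
Morounke is living and takes 1/36.
Bankole predeceased; the 1/9 allotted to Bankole's branch passes to Bankole's issue by representation.
The 1/9 is divided into 2 equal shares of 1/18 among Chidinma, Ronke.
Chidinma is living and takes 1/18.
Ronke predeceased; the 1/18 allotted to Ronke's branch passes to Ronke's issue by representation.
Ebele is the sole taker at this level and receives the full 1/18.

Abiodun 1/18; Chidinma 1/18; Dayo 1/72; Ebele 1/18; Gbenga 1/72; Kehinde 2/3; Morounke 1/36; Obafemi 1/36; Temitope 1/36; Uzoma 1/18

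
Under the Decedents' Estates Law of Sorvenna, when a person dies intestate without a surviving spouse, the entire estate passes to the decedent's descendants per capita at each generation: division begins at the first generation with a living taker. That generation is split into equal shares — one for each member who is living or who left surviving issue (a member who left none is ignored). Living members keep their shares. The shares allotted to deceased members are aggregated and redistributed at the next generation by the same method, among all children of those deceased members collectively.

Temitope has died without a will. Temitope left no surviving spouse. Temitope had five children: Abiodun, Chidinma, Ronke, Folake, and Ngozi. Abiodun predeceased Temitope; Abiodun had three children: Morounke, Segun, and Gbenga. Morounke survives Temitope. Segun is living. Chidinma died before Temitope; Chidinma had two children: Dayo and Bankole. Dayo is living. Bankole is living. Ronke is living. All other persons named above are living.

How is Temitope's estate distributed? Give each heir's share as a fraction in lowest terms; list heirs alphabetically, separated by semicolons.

There is no surviving spouse, so the entire estate passes to Temitope's descendants per capita at each generation.
At generation 1 (Abiodun, Chidinma, Ronke, Folake, Ngozi) there are 5 shares of (1)/5 = 1/5 each.
Living: Ronke, Folake, and Ngozi — each takes 1/5.
Deceased: Abiodun and Chidinma. Their combined 2/5 is pooled and carried to generation 2.
At generation 2 (Morounke, Segun, Gbenga, Dayo, Bankole) there are 5 shares of (2/5)/5 = 2/25 each.
Living: Morounke, Segun, Gbenga, Dayo, and Bankole — each takes 2/25.

Bankole 2/25; Dayo 2/25; Folake 1/5; Gbenga 2/25; Morounke 2/25; Ngozi 1/5; Ronke 1/5; Segun 2/25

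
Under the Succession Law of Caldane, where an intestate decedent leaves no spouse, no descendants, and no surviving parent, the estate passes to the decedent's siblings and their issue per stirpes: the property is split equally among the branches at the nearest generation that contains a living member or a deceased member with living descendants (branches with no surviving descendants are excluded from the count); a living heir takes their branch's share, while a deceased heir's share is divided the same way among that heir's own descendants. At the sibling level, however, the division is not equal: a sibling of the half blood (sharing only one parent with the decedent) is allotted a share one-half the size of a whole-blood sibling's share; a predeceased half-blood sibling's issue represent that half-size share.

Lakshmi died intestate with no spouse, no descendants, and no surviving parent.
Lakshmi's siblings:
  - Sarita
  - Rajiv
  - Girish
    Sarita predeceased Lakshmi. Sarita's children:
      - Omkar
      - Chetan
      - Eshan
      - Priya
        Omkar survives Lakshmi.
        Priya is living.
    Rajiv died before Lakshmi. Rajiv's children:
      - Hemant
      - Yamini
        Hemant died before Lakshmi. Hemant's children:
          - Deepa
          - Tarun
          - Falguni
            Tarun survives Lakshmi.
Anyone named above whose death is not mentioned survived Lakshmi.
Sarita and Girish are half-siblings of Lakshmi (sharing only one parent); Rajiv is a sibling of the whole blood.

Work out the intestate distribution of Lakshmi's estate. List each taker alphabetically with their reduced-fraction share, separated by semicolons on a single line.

No spouse, descendants, or parent survives, so the estate passes to Lakshmi's siblings per stirpes.
Half-blood siblings count for one-half the weight of whole-blood siblings at the initial division.
Dividing 1 in proportion to weights (total weight 2): Sarita (weight 1/2) → 1/4; Rajiv (weight 1) → 1/2; Girish (weight 1/2) → 1/4.
Sarita predeceased; the 1/4 allotted to Sarita's branch passes to Sarita's issue by representation.
The 1/4 is divided into 4 equal shares of 1/16 among Omkar, Chetan, Eshan, Priya.
Omkar is living and takes 1/16.
Chetan is living and takes 1/16.
Eshan is living and takes 1/16.
Priya is living and takes 1/16.
Rajiv predeceased; the 1/2 allotted to Rajiv's branch passes to Rajiv's issue by representation.
The 1/2 is divided into 2 equal shares of 1/4 among Hemant, Yamini.
Hemant predeceased; the 1/4 allotted to Hemant's branch passes to Hemant's issue by representation.
The 1/4 is divided into 3 equal shares of 1/12 among Deepa, Tarun, Falguni.
Deepa is living and takes 1/12.
Tarun is living and takes 1/12.
Falguni is living and takes 1/12.
Yamini is living and takes 1/4.
Girish is living and takes 1/4.

Chetan 1/16; Deepa 1/12; Eshan 1/16; Falguni 1/12; Girish 1/4; Omkar 1/16; Priya 1/16; Tarun 1/12; Yamini 1/4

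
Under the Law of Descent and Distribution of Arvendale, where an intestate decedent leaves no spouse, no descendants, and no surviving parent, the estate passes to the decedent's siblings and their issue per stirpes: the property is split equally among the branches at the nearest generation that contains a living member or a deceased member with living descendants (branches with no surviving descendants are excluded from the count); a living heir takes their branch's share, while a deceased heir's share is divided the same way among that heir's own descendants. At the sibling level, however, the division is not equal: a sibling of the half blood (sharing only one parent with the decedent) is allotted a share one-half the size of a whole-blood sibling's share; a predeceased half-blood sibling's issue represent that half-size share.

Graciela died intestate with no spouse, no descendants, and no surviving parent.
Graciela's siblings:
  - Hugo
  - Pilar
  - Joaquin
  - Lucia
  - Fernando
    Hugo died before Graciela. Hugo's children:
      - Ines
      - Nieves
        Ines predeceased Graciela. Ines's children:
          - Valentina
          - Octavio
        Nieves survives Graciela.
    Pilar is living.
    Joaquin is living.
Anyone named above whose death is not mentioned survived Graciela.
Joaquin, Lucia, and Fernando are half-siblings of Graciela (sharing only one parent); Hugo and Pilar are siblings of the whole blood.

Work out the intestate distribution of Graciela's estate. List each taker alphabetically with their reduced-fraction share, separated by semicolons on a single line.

No spouse, descendants, or parent survives, so the estate passes to Graciela's siblings per stirpes.
Half-blood siblings count for one-half the weight of whole-blood siblings at the initial division.
Dividing 1 in proportion to weights (total weight 7/2): Hugo (weight 1) → 2/7; Pilar (weight 1) → 2/7; Joaquin (weight 1/2) → 1/7; Lucia (weight 1/2) → 1/7; Fernando (weight 1/2) → 1/7.
Hugo predeceased; the 2/7 allotted to Hugo's branch passes to Hugo's issue by representation.
The 2/7 is divided into 2 equal shares of 1/7 among Ines, Nieves.
Ines predeceased; the 1/7 allotted to Ines's branch passes to Ines's issue by representation.
The 1/7 is divided into 2 equal shares of 1/14 among Valentina, Octavio.
Valentina is living and takes 1/14.
Octavio is living and takes 1/14.
Nieves is living and takes 1/7.
Pilar is living and takes 2/7.
Joaquin is living and takes 1/7.
Lucia is living and takes 1/7.
Fernando is living and takes 1/7.

Fernando 1/7; Joaquin 1/7; Lucia 1/7; Nieves 1/7; Octavio 1/14; Pilar 2/7; Valentina 1/14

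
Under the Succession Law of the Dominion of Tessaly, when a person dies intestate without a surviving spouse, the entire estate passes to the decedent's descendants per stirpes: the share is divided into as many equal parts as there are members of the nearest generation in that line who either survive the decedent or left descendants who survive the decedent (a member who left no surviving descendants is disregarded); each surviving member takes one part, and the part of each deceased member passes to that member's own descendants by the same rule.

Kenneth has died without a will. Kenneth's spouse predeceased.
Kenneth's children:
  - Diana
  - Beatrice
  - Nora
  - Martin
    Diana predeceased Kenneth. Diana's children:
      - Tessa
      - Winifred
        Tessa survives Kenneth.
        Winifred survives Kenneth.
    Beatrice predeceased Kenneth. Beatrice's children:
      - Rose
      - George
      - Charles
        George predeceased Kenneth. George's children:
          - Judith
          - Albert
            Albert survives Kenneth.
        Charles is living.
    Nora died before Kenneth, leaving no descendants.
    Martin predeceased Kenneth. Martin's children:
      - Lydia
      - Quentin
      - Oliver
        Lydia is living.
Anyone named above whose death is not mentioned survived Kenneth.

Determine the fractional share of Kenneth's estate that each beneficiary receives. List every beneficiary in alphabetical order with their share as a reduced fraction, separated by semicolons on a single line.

There is no surviving spouse, so the entire estate passes to Kenneth's descendants per stirpes.
Nora left no surviving issue, so that branch lapses and is disregarded.
The estate is divided into 3 equal shares of 1/3 among Diana, Beatrice, Martin.
Diana predeceased; the 1/3 allotted to Diana's branch passes to Diana's issue by representation.
The 1/3 is divided into 2 equal shares of 1/6 among Tessa, Winifred.
Tessa is living and takes 1/6.
Winifred is living and takes 1/6.
Beatrice predeceased; the 1/3 allotted to Beatrice's branch passes to Beatrice's issue by representation.
The 1/3 is divided into 3 equal shares of 1/9 among Rose, George, Charles.
Rose is living and takes 1/9.
George predeceased; the 1/9 allotted to George's branch passes to George's issue by representation.
The 1/9 is divided into 2 equal shares of 1/18 among Judith, Albert.
Judith is living and takes 1/18.
Albert is living and takes 1/18.
Charles is living and takes 1/9.
Martin predeceased; the 1/3 allotted to Martin's branch passes to Martin's issue by representation.
The 1/3 is divided into 3 equal shares of 1/9 among Lydia, Quentin, Oliver.
Lydia is living and takes 1/9.
Quentin is living and takes 1/9.
Oliver is living and takes 1/9.

Albert 1/18; Charles 1/9; Judith 1/18; Lydia 1/9; Oliver 1/9; Quentin 1/9; Rose 1/9; Tessa 1/6; Winifred 1/6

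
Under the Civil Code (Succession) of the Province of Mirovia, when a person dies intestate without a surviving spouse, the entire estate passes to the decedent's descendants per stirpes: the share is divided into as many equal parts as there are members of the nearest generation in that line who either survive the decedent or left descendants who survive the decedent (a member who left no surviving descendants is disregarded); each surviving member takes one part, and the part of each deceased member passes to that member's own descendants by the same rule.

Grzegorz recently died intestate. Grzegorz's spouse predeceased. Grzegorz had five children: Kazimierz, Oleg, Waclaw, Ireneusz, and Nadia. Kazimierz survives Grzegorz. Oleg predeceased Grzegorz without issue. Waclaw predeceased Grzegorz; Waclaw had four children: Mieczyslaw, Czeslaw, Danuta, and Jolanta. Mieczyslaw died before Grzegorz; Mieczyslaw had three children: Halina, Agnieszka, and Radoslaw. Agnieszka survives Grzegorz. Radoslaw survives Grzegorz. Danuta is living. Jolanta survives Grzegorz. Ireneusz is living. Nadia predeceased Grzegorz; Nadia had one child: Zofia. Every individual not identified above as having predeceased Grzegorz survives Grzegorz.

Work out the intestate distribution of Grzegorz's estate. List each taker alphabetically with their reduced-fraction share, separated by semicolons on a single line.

There is no surviving spouse, so the entire estate passes to Grzegorz's descendants per stirpes.
Oleg left no surviving issue, so that branch lapses and is disregarded.
The estate is divided into 4 equal shares of 1/4 among Kazimierz, Waclaw, Ireneusz, Nadia.
Kazimierz is living and takes 1/4.
Waclaw predeceased; the 1/4 allotted to Waclaw's branch passes to Waclaw's issue by representation.
The 1/4 is divided into 4 equal shares of 1/16 among Mieczyslaw, Czeslaw, Danuta, Jolanta.
Mieczyslaw predeceased; the 1/16 allotted to Mieczyslaw's branch passes to Mieczyslaw's issue by representation.
The 1/16 is divided into 3 equal shares of 1/48 among Halina, Agnieszka, Radoslaw.
Halina is living and takes 1/48.
Agnieszka is living and takes 1/48.
Radoslaw is living and takes 1/48.
Czeslaw is living and takes 1/16.
Danuta is living and takes 1/16.
Jolanta is living and takes 1/16.
Ireneusz is living and takes 1/4.
Nadia predeceased; the 1/4 allotted to Nadia's branch passes to Nadia's issue by representation.
Zofia is the sole taker at this level and receives the full 1/4.

Agnieszka 1/48; Czeslaw 1/16; Danuta 1/16; Halina 1/48; Ireneusz 1/4; Jolanta 1/16; Kazimierz 1/4; Radoslaw 1/48; Zofia 1/4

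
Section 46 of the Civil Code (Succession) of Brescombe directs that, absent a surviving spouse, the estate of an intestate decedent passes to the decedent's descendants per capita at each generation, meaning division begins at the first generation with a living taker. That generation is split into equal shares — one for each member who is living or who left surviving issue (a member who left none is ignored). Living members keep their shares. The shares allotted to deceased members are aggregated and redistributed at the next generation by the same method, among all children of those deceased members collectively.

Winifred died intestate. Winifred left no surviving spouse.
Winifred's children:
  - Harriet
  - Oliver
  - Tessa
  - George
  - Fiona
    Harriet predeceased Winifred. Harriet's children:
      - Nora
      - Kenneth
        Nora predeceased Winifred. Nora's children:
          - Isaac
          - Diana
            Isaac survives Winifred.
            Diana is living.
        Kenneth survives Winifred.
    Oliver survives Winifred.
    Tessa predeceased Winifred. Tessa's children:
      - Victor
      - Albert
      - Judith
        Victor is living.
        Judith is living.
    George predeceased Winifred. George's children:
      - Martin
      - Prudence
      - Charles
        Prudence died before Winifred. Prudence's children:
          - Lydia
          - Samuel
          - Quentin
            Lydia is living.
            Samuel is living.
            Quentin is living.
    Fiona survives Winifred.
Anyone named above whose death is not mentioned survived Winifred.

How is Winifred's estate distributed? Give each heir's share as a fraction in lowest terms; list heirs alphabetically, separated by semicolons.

There is no surviving spouse, so the entire estate passes to Winifred's descendants per capita at each generation.
At generation 1 (Harriet, Oliver, Tessa, George, Fiona) there are 5 shares of (1)/5 = 1/5 each.
Living: Oliver and Fiona — each takes 1/5.
Deceased: Harriet, Tessa, and George. Their combined 3/5 is pooled and carried to generation 2.
At generation 2 (Nora, Kenneth, Victor, Albert, Judith, Martin, Prudence, Charles) there are 8 shares of (3/5)/8 = 3/40 each.
Living: Kenneth, Victor, Albert, Judith, Martin, and Charles — each takes 3/40.
Deceased: Nora and Prudence. Their combined 3/20 is pooled and carried to generation 3.
At generation 3 (Isaac, Diana, Lydia, Samuel, Quentin) there are 5 shares of (3/20)/5 = 3/100 each.
Living: Isaac, Diana, Lydia, Samuel, and Quentin — each takes 3/100.

Albert 3/40; Charles 3/40; Diana 3/100; Fiona 1/5; Isaac 3/100; Judith 3/40; Kenneth 3/40; Lydia 3/100; Martin 3/40; Oliver 1/5; Quentin 3/100; Samuel 3/100; Victor 3/40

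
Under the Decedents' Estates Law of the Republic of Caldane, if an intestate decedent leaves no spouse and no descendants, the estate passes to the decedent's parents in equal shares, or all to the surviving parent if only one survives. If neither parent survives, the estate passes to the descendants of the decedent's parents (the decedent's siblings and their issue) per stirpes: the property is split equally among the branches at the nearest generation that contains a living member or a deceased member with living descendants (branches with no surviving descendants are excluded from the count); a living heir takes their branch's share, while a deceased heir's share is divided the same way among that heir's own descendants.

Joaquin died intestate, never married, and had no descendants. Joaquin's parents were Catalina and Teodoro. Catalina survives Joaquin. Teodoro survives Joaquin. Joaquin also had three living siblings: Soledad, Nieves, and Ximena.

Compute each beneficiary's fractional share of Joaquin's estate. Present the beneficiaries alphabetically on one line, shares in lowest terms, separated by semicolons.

Both parents survive, so Catalina and Teodoro each take 1/2. The siblings take nothing because a surviving parent has priority.

Catalina 1/2; Teodoro 1/2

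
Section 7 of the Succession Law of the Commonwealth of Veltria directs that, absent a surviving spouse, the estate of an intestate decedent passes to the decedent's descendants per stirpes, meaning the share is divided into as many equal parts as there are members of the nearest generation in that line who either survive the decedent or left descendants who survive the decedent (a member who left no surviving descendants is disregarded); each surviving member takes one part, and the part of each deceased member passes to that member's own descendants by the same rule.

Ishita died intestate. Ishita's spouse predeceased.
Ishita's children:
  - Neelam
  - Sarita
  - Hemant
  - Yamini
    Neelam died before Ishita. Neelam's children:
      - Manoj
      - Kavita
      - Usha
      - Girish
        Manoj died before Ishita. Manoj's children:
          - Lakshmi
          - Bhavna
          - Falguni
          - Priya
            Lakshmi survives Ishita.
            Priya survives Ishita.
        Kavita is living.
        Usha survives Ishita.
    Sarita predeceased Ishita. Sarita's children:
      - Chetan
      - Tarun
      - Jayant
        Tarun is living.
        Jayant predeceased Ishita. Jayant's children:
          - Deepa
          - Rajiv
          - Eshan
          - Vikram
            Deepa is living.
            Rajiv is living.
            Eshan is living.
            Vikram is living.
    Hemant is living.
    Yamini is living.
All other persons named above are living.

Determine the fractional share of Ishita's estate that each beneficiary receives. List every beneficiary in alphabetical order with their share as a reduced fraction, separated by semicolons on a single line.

There is no surviving spouse, so the entire estate passes to Ishita's descendants per stirpes.
The estate is divided into 4 equal shares of 1/4 among Neelam, Sarita, Hemant, Yamini.
Neelam predeceased; the 1/4 allotted to Neelam's branch passes to Neelam's issue by representation.
The 1/4 is divided into 4 equal shares of 1/16 among Manoj, Kavita, Usha, Girish.
Manoj predeceased; the 1/16 allotted to Manoj's branch passes to Manoj's issue by representation.
The 1/16 is divided into 4 equal shares of 1/64 among Lakshmi, Bhavna, Falguni, Priya.
Lakshmi is living and takes 1/64.
Bhavna is living and takes 1/64.
Falguni is living and takes 1/64.
Priya is living and takes 1/64.
Kavita is living and takes 1/16.
Usha is living and takes 1/16.
Girish is living and takes 1/16.
Sarita predeceased; the 1/4 allotted to Sarita's branch passes to Sarita's issue by representation.
The 1/4 is divided into 3 equal shares of 1/12 among Chetan, Tarun, Jayant.
Chetan is living and takes 1/12.
Tarun is living and takes 1/12.
Jayant predeceased; the 1/12 allotted to Jayant's branch passes to Jayant's issue by representation.
The 1/12 is divided into 4 equal shares of 1/48 among Deepa, Rajiv, Eshan, Vikram.
Deepa is living and takes 1/48.
Rajiv is living and takes 1/48.
Eshan is living and takes 1/48.
Vikram is living and takes 1/48.
Hemant is living and takes 1/4.
Yamini is living and takes 1/4.

Bhavna 1/64; Chetan 1/12; Deepa 1/48; Eshan 1/48; Falguni 1/64; Girish 1/16; Hemant 1/4; Kavita 1/16; Lakshmi 1/64; Priya 1/64; Rajiv 1/48; Tarun 1/12; Usha 1/16; Vikram 1/48; Yamini 1/4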